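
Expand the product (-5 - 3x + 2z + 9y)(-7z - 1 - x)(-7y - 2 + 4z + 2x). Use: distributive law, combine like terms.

-141yz - 46z + 160z^2 + 60xz - 17y - 10 - 6x - 56xy + 10x^2 - 295xyz + 48xz^2 + 50x^2z - 39x^2y + 6x^3 - 154yz^2 - 56z^3 + 441y^2z + 63y^2 + 63xy^2

(-5 - 3x + 2z + 9y)(-7z - 1 - x)(-7y - 2 + 4z + 2x)
= (35z + 5 + 5x + 21xz + 3x + 3x^2 - 14z^2 - 2z - 2xz - 63yz - 9y - 9xy)(-7y - 2 + 4z + 2x)    [distributive law]
= (33z + 5 + 8x + 19xz + 3x^2 - 14z^2 - 63yz - 9y - 9xy)(-7y - 2 + 4z + 2x)    [combine like terms]
= -231yz - 66z + 132z^2 + 66xz - 35y - 10 + 20z + 10x - 56xy - 16x + 32xz + 16x^2 - 133xyz - 38xz + 76xz^2 + 38x^2z - 21x^2y - 6x^2 + 12x^2z + 6x^3 + 98yz^2 + 28z^2 - 56z^3 - 28xz^2 + 441y^2z + 126yz - 252yz^2 - 126xyz + 63y^2 + 18y - 36yz - 18xy + 63xy^2 + 18xy - 36xyz - 18x^2y    [distributive law]
= -141yz - 46z + 160z^2 + 60xz - 17y - 10 - 6x - 56xy + 10x^2 - 295xyz + 48xz^2 + 50x^2z - 39x^2y + 6x^3 - 154yz^2 - 56z^3 + 441y^2z + 63y^2 + 63xy^2    [combine like terms]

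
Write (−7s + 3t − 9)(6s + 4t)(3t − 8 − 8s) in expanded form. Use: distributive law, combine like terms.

(−7s + 3t − 9)(6s + 4t)(3t − 8 − 8s)
= (−42s^2 − 28st + 18st + 12t^2 − 54s − 36t)(3t − 8 − 8s)    [distributive law]
= (−42s^2 − 10st + 12t^2 − 54s − 36t)(3t − 8 − 8s)    [combine like terms]
= −126s^2t + 336s^2 + 336s^3 − 30st^2 + 80st + 80s^2t + 36t^3 − 96t^2 − 96st^2 − 162st + 432s + 432s^2 − 108t^2 + 288t + 288st    [distributive law]
= −46s^2t + 768s^2 + 336s^3 − 126st^2 + 206st + 36t^3 − 204t^2 + 432s + 288t    [combine like terms]

−46s^2t + 768s^2 + 336s^3 − 126st^2 + 206st + 36t^3 − 204t^2 + 432s + 288t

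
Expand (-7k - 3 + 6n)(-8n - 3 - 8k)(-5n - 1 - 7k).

296kn^2 - 275kn - 336k^2n - 108k - 371k^2 - 392k^3 + 18n^2 - 51n - 9 + 240n^3

(-7k - 3 + 6n)(-8n - 3 - 8k)(-5n - 1 - 7k)
= (56kn + 21k + 56k^2 + 24n + 9 + 24k - 48n^2 - 18n - 48kn)(-5n - 1 - 7k)    [distributive law]
= (8kn + 45k + 56k^2 + 6n + 9 - 48n^2)(-5n - 1 - 7k)    [combine like terms]
= -40kn^2 - 8kn - 56k^2n - 225kn - 45k - 315k^2 - 280k^2n - 56k^2 - 392k^3 - 30n^2 - 6n - 42kn - 45n - 9 - 63k + 240n^3 + 48n^2 + 336kn^2    [distributive law]
= 296kn^2 - 275kn - 336k^2n - 108k - 371k^2 - 392k^3 + 18n^2 - 51n - 9 + 240n^3    [combine like terms]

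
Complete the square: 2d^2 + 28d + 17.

2d^2 + 28d + 17
= 2(d^2 + 14d) + 17    [factor out 2 from the d-terms]
= 2(d^2 + 14d + 49 - 49) + 17    [add and subtract 49 inside the bracket]
= 2(d + 7)^2 - 98 + 17    [perfect-square identity]
= 2(d + 7)^2 - 81    [combine constants]

2(d + 7)^2 - 81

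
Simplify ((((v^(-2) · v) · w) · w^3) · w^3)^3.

((((v^(-2) · v) · w) · w^3) · w^3)^3
= ((((v^(-2) · v) · w) · w^3)^3) · ((w^3)^3)    [power of a product]
= ((((v^(-2) · v) · w)^3) · ((w^3)^3)) · ((w^3)^3)    [power of a product]
= ((((v^(-2) · v)^3) · (w^3)) · ((w^3)^3)) · ((w^3)^3)    [power of a product]
= (((((v^(-2))^3) · (v^3)) · (w^3)) · ((w^3)^3)) · ((w^3)^3)    [power of a product]
= (((v^(-6) · (v^3)) · (w^3)) · ((w^3)^3)) · ((w^3)^3)    [power of a power]
= ((v^(-3) · (w^3)) · ((w^3)^3)) · ((w^3)^3)    [product of powers]
= ((v^(-3) · w^3) · w^9) · ((w^3)^3)    [power of a power]
= ((v^(-3) · w^3) · w^9) · w^9    [power of a power]
= v^(-3)w^21    [product of powers]

v^(-3)w^21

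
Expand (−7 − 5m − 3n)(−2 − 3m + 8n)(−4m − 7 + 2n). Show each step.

−273m − 98 + 378n − 229m^2 + 479mn + 68n^2 − 60m^3 + 154m^2n + 34mn^2 − 48n^3

(−7 − 5m − 3n)(−2 − 3m + 8n)(−4m − 7 + 2n)
= (14 + 21m − 56n + 10m + 15m^2 − 40mn + 6n + 9mn − 24n^2)(−4m − 7 + 2n)    [distributive law]
= (14 + 31m − 50n + 15m^2 − 31mn − 24n^2)(−4m − 7 + 2n)    [combine like terms]
= −56m − 98 + 28n − 124m^2 − 217m + 62mn + 200mn + 350n − 100n^2 − 60m^3 − 105m^2 + 30m^2n + 124m^2n + 217mn − 62mn^2 + 96mn^2 + 168n^2 − 48n^3    [distributive law]
= −273m − 98 + 378n − 229m^2 + 479mn + 68n^2 − 60m^3 + 154m^2n + 34mn^2 − 48n^3    [combine like terms]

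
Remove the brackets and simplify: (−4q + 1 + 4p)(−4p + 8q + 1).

48pq − 32q^2 + 4q + 1 − 16p^2

(−4q + 1 + 4p)(−4p + 8q + 1)
= 16pq − 32q^2 − 4q − 4p + 8q + 1 − 16p^2 + 32pq + 4p    [distributive law]
= 48pq − 32q^2 + 4q + 1 − 16p^2    [combine like terms]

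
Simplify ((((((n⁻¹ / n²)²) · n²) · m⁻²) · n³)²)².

m⁻⁸·n⁻⁴

((((((n⁻¹ / n²)²) · n²) · m⁻²) · n³)²)²
= (((((n⁻¹ / n²)²) · n²) · m⁻²) · n³)⁴    [power of a power]
= (((((n⁻¹ / n²)²) · n²) · m⁻²)⁴) · ((n³)⁴)    [power of a product]
= (((((n⁻¹ / n²)²) · n²)⁴) · ((m⁻²)⁴)) · ((n³)⁴)    [power of a product]
= (((((n⁻¹ / n²)²)⁴) · ((n²)⁴)) · ((m⁻²)⁴)) · ((n³)⁴)    [power of a product]
= ((((n⁻¹ / n²)⁸) · ((n²)⁴)) · ((m⁻²)⁴)) · ((n³)⁴)    [power of a power]
= (((((n⁻¹)⁸) / ((n²)⁸)) · ((n²)⁴)) · ((m⁻²)⁴)) · ((n³)⁴)    [power of a quotient]
= (((n⁻⁸ / ((n²)⁸)) · ((n²)⁴)) · ((m⁻²)⁴)) · ((n³)⁴)    [power of a power]
= (((n⁻⁸ / n¹⁶) · ((n²)⁴)) · ((m⁻²)⁴)) · ((n³)⁴)    [power of a power]
= ((n⁻²⁴ · ((n²)⁴)) · ((m⁻²)⁴)) · ((n³)⁴)    [quotient of powers]
= ((n⁻²⁴ · n⁸) · ((m⁻²)⁴)) · ((n³)⁴)    [power of a power]
= (n⁻¹⁶ · ((m⁻²)⁴)) · ((n³)⁴)    [product of powers]
= (n⁻¹⁶ · m⁻⁸) · ((n³)⁴)    [power of a power]
= (n⁻¹⁶ · m⁻⁸) · n¹²    [power of a power]
= m⁻⁸·n⁻⁴    [product of powers]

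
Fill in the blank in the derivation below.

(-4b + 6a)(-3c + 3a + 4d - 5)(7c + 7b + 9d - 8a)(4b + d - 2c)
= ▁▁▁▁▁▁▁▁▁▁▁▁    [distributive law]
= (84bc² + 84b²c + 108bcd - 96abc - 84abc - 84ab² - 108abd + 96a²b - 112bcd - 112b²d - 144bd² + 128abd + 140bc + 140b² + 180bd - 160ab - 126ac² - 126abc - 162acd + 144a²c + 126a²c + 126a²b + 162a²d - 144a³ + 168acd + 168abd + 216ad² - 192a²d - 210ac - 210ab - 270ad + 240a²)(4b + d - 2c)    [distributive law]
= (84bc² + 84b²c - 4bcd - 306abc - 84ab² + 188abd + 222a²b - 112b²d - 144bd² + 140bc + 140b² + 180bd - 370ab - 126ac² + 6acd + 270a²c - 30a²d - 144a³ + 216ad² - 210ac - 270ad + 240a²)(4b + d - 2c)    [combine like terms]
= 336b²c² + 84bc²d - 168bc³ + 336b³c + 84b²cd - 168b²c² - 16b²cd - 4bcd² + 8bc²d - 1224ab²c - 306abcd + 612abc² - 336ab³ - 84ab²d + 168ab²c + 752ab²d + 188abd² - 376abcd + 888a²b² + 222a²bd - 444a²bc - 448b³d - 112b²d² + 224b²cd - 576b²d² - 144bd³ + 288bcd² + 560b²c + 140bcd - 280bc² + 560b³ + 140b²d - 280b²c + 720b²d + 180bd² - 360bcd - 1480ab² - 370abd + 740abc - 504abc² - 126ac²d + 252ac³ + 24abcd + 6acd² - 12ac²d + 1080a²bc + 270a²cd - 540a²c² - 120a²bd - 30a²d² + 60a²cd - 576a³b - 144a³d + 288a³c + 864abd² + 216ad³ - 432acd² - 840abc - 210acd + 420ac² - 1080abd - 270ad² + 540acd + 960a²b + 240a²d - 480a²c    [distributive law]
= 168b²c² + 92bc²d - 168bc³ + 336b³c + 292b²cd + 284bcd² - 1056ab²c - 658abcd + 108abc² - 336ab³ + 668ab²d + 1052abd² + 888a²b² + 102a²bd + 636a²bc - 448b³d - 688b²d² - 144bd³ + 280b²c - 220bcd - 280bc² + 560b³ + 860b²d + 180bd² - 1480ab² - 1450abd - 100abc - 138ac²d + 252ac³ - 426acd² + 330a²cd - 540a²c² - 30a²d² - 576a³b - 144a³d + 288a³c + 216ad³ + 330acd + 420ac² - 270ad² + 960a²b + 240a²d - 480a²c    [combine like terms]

Applying distributive law to the line above:

(12bc - 12ab - 16bd + 20b - 18ac + 18a² + 24ad - 30a)(7c + 7b + 9d - 8a)(4b + d - 2c)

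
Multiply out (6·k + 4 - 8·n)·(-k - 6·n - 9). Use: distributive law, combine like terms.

(6·k + 4 - 8·n)·(-k - 6·n - 9)
= -6·k² - 36·k·n - 54·k - 4·k - 24·n - 36 + 8·k·n + 48·n² + 72·n    [distributive law]
= -6·k² - 28·k·n - 58·k + 48·n - 36 + 48·n²    [combine like terms]

-6·k² - 28·k·n - 58·k + 48·n - 36 + 48·n²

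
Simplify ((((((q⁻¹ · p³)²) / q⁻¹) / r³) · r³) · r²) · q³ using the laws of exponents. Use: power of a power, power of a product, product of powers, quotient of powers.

p⁶q²r²

((((((q⁻¹ · p³)²) / q⁻¹) / r³) · r³) · r²) · q³
= (((((((q⁻¹)²) · ((p³)²)) / q⁻¹) / r³) · r³) · r²) · q³    [power of a product]
= (((((q⁻² · ((p³)²)) / q⁻¹) / r³) · r³) · r²) · q³    [power of a power]
= (((((q⁻² · p⁶) / q⁻¹) / r³) · r³) · r²) · q³    [power of a power]
= p⁶q²r²    [quotient of powers; product of powers]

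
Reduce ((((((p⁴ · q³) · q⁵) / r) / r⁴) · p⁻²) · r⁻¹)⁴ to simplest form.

p⁸·q³²·r⁻²⁴

((((((p⁴ · q³) · q⁵) / r) / r⁴) · p⁻²) · r⁻¹)⁴
= ((((((p⁴ · q³) · q⁵) / r) / r⁴) · p⁻²)⁴) · ((r⁻¹)⁴)    [power of a product]
= ((((((p⁴ · q³) · q⁵) / r) / r⁴)⁴) · ((p⁻²)⁴)) · ((r⁻¹)⁴)    [power of a product]
= ((((((p⁴ · q³) · q⁵) / r)⁴) / ((r⁴)⁴)) · ((p⁻²)⁴)) · ((r⁻¹)⁴)    [power of a quotient]
= ((((((p⁴ · q³) · q⁵)⁴) / (r⁴)) / ((r⁴)⁴)) · ((p⁻²)⁴)) · ((r⁻¹)⁴)    [power of a quotient]
= ((((((p⁴ · q³)⁴) · ((q⁵)⁴)) / (r⁴)) / ((r⁴)⁴)) · ((p⁻²)⁴)) · ((r⁻¹)⁴)    [power of a product]
= (((((((p⁴)⁴) · ((q³)⁴)) · ((q⁵)⁴)) / (r⁴)) / ((r⁴)⁴)) · ((p⁻²)⁴)) · ((r⁻¹)⁴)    [power of a product]
= (((((p¹⁶ · ((q³)⁴)) · ((q⁵)⁴)) / (r⁴)) / ((r⁴)⁴)) · ((p⁻²)⁴)) · ((r⁻¹)⁴)    [power of a power]
= (((((p¹⁶ · q¹²) · ((q⁵)⁴)) / (r⁴)) / ((r⁴)⁴)) · ((p⁻²)⁴)) · ((r⁻¹)⁴)    [power of a power]
= (((((p¹⁶ · q¹²) · q²⁰) / (r⁴)) / ((r⁴)⁴)) · ((p⁻²)⁴)) · ((r⁻¹)⁴)    [power of a power]
= (((((p¹⁶ · q¹²) · q²⁰) / r⁴) / r¹⁶) · ((p⁻²)⁴)) · ((r⁻¹)⁴)    [power of a power]
= (((((p¹⁶ · q¹²) · q²⁰) / r⁴) / r¹⁶) · p⁻⁸) · ((r⁻¹)⁴)    [power of a power]
= (((((p¹⁶ · q¹²) · q²⁰) / r⁴) / r¹⁶) · p⁻⁸) · r⁻⁴    [power of a power]
= p⁸·q³²·r⁻²⁴    [quotient of powers; product of powers]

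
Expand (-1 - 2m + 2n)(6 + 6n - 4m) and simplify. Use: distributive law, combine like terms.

(-1 - 2m + 2n)(6 + 6n - 4m)
= -6 - 6n + 4m - 12m - 12mn + 8m^2 + 12n + 12n^2 - 8mn    [distributive law]
= -6 + 6n - 8m - 20mn + 8m^2 + 12n^2    [combine like terms]

-6 + 6n - 8m - 20mn + 8m^2 + 12n^2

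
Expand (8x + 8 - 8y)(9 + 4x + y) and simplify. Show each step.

104x + 32x² - 24xy + 72 - 64y - 8y²

(8x + 8 - 8y)(9 + 4x + y)
= 72x + 32x² + 8xy + 72 + 32x + 8y - 72y - 32xy - 8y²    [distributive law]
= 104x + 32x² - 24xy + 72 - 64y - 8y²    [combine like terms]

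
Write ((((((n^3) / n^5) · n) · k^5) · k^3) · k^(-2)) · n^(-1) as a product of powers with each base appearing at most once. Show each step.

((((((n^3) / n^5) · n) · k^5) · k^3) · k^(-2)) · n^(-1)
= ((((n^(-2) · n) · k^5) · k^3) · k^(-2)) · n^(-1)    [quotient of powers]
= (((n^(-1) · k^5) · k^3) · k^(-2)) · n^(-1)    [product of powers]
= k^6·n^(-2)    [product of powers]

k^6·n^(-2)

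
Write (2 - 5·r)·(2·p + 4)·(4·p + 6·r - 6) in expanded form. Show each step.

(2 - 5·r)·(2·p + 4)·(4·p + 6·r - 6)
= (4·p + 8 - 10·p·r - 20·r)·(4·p + 6·r - 6)    [distributive law]
= 16·p² + 24·p·r - 24·p + 32·p + 48·r - 48 - 40·p²·r - 60·p·r² + 60·p·r - 80·p·r - 120·r² + 120·r    [distributive law]
= 16·p² + 4·p·r + 8·p + 168·r - 48 - 40·p²·r - 60·p·r² - 120·r²    [combine like terms]

16·p² + 4·p·r + 8·p + 168·r - 48 - 40·p²·r - 60·p·r² - 120·r²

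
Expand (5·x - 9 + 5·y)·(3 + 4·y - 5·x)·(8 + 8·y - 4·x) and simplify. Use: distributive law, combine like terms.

588·x + 524·x·y - 440·x² - 120·x·y² - 180·x²·y + 100·x³ - 216 - 384·y - 8·y² + 160·y³

(5·x - 9 + 5·y)·(3 + 4·y - 5·x)·(8 + 8·y - 4·x)
= (15·x + 20·x·y - 25·x² - 27 - 36·y + 45·x + 15·y + 20·y² - 25·x·y)·(8 + 8·y - 4·x)    [distributive law]
= (60·x - 5·x·y - 25·x² - 27 - 21·y + 20·y²)·(8 + 8·y - 4·x)    [combine like terms]
= 480·x + 480·x·y - 240·x² - 40·x·y - 40·x·y² + 20·x²·y - 200·x² - 200·x²·y + 100·x³ - 216 - 216·y + 108·x - 168·y - 168·y² + 84·x·y + 160·y² + 160·y³ - 80·x·y²    [distributive law]
= 588·x + 524·x·y - 440·x² - 120·x·y² - 180·x²·y + 100·x³ - 216 - 384·y - 8·y² + 160·y³    [combine like terms]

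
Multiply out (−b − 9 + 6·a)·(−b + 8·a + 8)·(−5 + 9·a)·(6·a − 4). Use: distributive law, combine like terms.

(−b − 9 + 6·a)·(−b + 8·a + 8)·(−5 + 9·a)·(6·a − 4)
= (b^2 − 8·a·b − 8·b + 9·b − 72·a − 72 − 6·a·b + 48·a^2 + 48·a)·(−5 + 9·a)·(6·a − 4)    [distributive law]
= (b^2 − 14·a·b + b − 24·a − 72 + 48·a^2)·(−5 + 9·a)·(6·a − 4)    [combine like terms]
= (−5·b^2 + 9·a·b^2 + 70·a·b − 126·a^2·b − 5·b + 9·a·b + 120·a − 216·a^2 + 360 − 648·a − 240·a^2 + 432·a^3)·(6·a − 4)    [distributive law]
= (−5·b^2 + 9·a·b^2 + 79·a·b − 126·a^2·b − 5·b − 528·a − 456·a^2 + 360 + 432·a^3)·(6·a − 4)    [combine like terms]
= −30·a·b^2 + 20·b^2 + 54·a^2·b^2 − 36·a·b^2 + 474·a^2·b − 316·a·b − 756·a^3·b + 504·a^2·b − 30·a·b + 20·b − 3168·a^2 + 2112·a − 2736·a^3 + 1824·a^2 + 2160·a − 1440 + 2592·a^4 − 1728·a^3    [distributive law]
= −66·a·b^2 + 20·b^2 + 54·a^2·b^2 + 978·a^2·b − 346·a·b − 756·a^3·b + 20·b − 1344·a^2 + 4272·a − 4464·a^3 − 1440 + 2592·a^4    [combine like terms]

−66·a·b^2 + 20·b^2 + 54·a^2·b^2 + 978·a^2·b − 346·a·b − 756·a^3·b + 20·b − 1344·a^2 + 4272·a − 4464·a^3 − 1440 + 2592·a^4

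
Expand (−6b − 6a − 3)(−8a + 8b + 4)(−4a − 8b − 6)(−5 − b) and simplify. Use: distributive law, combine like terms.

−1152ab^2 − 192ab^3 − 2592b^3 − 384b^4 − 3744b^2 − 1008ab − 1992b + 960a^3 + 192a^3b + 2208a^2b + 384a^2b^2 + 1440a^2 − 240a − 360

(−6b − 6a − 3)(−8a + 8b + 4)(−4a − 8b − 6)(−5 − b)
= (48ab − 48b^2 − 24b + 48a^2 − 48ab − 24a + 24a − 24b − 12)(−4a − 8b − 6)(−5 − b)    [distributive law]
= (−48b^2 − 48b + 48a^2 − 12)(−4a − 8b − 6)(−5 − b)    [combine like terms]
= (192ab^2 + 384b^3 + 288b^2 + 192ab + 384b^2 + 288b − 192a^3 − 384a^2b − 288a^2 + 48a + 96b + 72)(−5 − b)    [distributive law]
= (192ab^2 + 384b^3 + 672b^2 + 192ab + 384b − 192a^3 − 384a^2b − 288a^2 + 48a + 72)(−5 − b)    [combine like terms]
= −960ab^2 − 192ab^3 − 1920b^3 − 384b^4 − 3360b^2 − 672b^3 − 960ab − 192ab^2 − 1920b − 384b^2 + 960a^3 + 192a^3b + 1920a^2b + 384a^2b^2 + 1440a^2 + 288a^2b − 240a − 48ab − 360 − 72b    [distributive law]
= −1152ab^2 − 192ab^3 − 2592b^3 − 384b^4 − 3744b^2 − 1008ab − 1992b + 960a^3 + 192a^3b + 2208a^2b + 384a^2b^2 + 1440a^2 − 240a − 360    [combine like terms]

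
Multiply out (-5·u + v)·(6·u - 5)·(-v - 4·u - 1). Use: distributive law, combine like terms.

6·u^2·v + 120·u^3 - 70·u^2 - 11·u·v - 25·u - 6·u·v^2 + 5·v^2 + 5·v

(-5·u + v)·(6·u - 5)·(-v - 4·u - 1)
= (-30·u^2 + 25·u + 6·u·v - 5·v)·(-v - 4·u - 1)    [distributive law]
= 30·u^2·v + 120·u^3 + 30·u^2 - 25·u·v - 100·u^2 - 25·u - 6·u·v^2 - 24·u^2·v - 6·u·v + 5·v^2 + 20·u·v + 5·v    [distributive law]
= 6·u^2·v + 120·u^3 - 70·u^2 - 11·u·v - 25·u - 6·u·v^2 + 5·v^2 + 5·v    [combine like terms]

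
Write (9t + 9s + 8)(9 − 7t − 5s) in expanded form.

(9t + 9s + 8)(9 − 7t − 5s)
= 81t − 63t^2 − 45st + 81s − 63st − 45s^2 + 72 − 56t − 40s    [distributive law]
= 25t − 63t^2 − 108st + 41s − 45s^2 + 72    [combine like terms]

25t − 63t^2 − 108st + 41s − 45s^2 + 72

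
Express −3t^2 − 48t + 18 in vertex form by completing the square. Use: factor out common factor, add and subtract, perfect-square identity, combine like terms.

−3t^2 − 48t + 18
= −3(t^2 + 16t) + 18    [factor out -3 from the t-terms]
= −3(t^2 + 16t + 64 − 64) + 18    [add and subtract 64 inside the bracket]
= −3(t + 8)^2 + 192 + 18    [perfect-square identity]
= −3(t + 8)^2 + 210    [combine constants]

−3(t + 8)^2 + 210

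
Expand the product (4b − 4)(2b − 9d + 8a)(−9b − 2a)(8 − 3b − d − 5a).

−792b^3 + 216b^4 − 900b^3d + 1272ab^3 − 3704ab^2 − 1532ab^2d + 1712a^2b^2 + 3492b^2d − 324b^2d^2 + 2108abd − 72abd^2 − 296a^2bd − 2224a^2b + 320a^3b + 576b^2 + 2432ab − 2592bd + 324bd^2 − 576ad + 72ad^2 + 296a^2d + 512a^2 − 320a^3

(4b − 4)(2b − 9d + 8a)(−9b − 2a)(8 − 3b − d − 5a)
= (8b^2 − 36bd + 32ab − 8b + 36d − 32a)(−9b − 2a)(8 − 3b − d − 5a)    [distributive law]
= (−72b^3 − 16ab^2 + 324b^2d + 72abd − 288ab^2 − 64a^2b + 72b^2 + 16ab − 324bd − 72ad + 288ab + 64a^2)(8 − 3b − d − 5a)    [distributive law]
= (−72b^3 − 304ab^2 + 324b^2d + 72abd − 64a^2b + 72b^2 + 304ab − 324bd − 72ad + 64a^2)(8 − 3b − d − 5a)    [combine like terms]
= −576b^3 + 216b^4 + 72b^3d + 360ab^3 − 2432ab^2 + 912ab^3 + 304ab^2d + 1520a^2b^2 + 2592b^2d − 972b^3d − 324b^2d^2 − 1620ab^2d + 576abd − 216ab^2d − 72abd^2 − 360a^2bd − 512a^2b + 192a^2b^2 + 64a^2bd + 320a^3b + 576b^2 − 216b^3 − 72b^2d − 360ab^2 + 2432ab − 912ab^2 − 304abd − 1520a^2b − 2592bd + 972b^2d + 324bd^2 + 1620abd − 576ad + 216abd + 72ad^2 + 360a^2d + 512a^2 − 192a^2b − 64a^2d − 320a^3    [distributive law]
= −792b^3 + 216b^4 − 900b^3d + 1272ab^3 − 3704ab^2 − 1532ab^2d + 1712a^2b^2 + 3492b^2d − 324b^2d^2 + 2108abd − 72abd^2 − 296a^2bd − 2224a^2b + 320a^3b + 576b^2 + 2432ab − 2592bd + 324bd^2 − 576ad + 72ad^2 + 296a^2d + 512a^2 − 320a^3    [combine like terms]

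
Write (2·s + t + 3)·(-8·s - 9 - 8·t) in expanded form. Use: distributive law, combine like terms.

(2·s + t + 3)·(-8·s - 9 - 8·t)
= -16·s^2 - 18·s - 16·s·t - 8·s·t - 9·t - 8·t^2 - 24·s - 27 - 24·t    [distributive law]
= -16·s^2 - 42·s - 24·s·t - 33·t - 8·t^2 - 27    [combine like terms]

-16·s^2 - 42·s - 24·s·t - 33·t - 8·t^2 - 27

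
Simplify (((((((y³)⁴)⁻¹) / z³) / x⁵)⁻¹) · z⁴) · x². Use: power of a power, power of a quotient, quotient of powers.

(((((((y³)⁴)⁻¹) / z³) / x⁵)⁻¹) · z⁴) · x²
= (((((((y³)⁴)⁻¹) / z³)⁻¹) / ((x⁵)⁻¹)) · z⁴) · x²    [power of a quotient]
= (((((((y³)⁴)⁻¹)⁻¹) / ((z³)⁻¹)) / ((x⁵)⁻¹)) · z⁴) · x²    [power of a quotient]
= ((((((y³)⁴)¹) / ((z³)⁻¹)) / ((x⁵)⁻¹)) · z⁴) · x²    [power of a power]
= (((((y³)⁴) / ((z³)⁻¹)) / ((x⁵)⁻¹)) · z⁴) · x²    [power of a power]
= (((y¹² / ((z³)⁻¹)) / ((x⁵)⁻¹)) · z⁴) · x²    [power of a power]
= (((y¹² / z⁻³) / ((x⁵)⁻¹)) · z⁴) · x²    [power of a power]
= (((y¹² / z⁻³) / x⁻⁵) · z⁴) · x²    [power of a power]
= x⁷y¹²z⁷    [quotient of powers]

x⁷y¹²z⁷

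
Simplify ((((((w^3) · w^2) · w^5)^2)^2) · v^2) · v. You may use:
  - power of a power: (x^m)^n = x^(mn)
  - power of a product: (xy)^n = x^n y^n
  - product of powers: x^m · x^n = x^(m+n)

v^3·w^40

((((((w^3) · w^2) · w^5)^2)^2) · v^2) · v
= (((((w^3) · w^2) · w^5)^4) · v^2) · v    [power of a power]
= (((((w^3) · w^2)^4) · ((w^5)^4)) · v^2) · v    [power of a product]
= (((((w^3)^4) · ((w^2)^4)) · ((w^5)^4)) · v^2) · v    [power of a product]
= ((((w^12) · ((w^2)^4)) · ((w^5)^4)) · v^2) · v    [power of a power]
= (((w^12 · w^8) · ((w^5)^4)) · v^2) · v    [power of a power]
= ((w^20 · ((w^5)^4)) · v^2) · v    [product of powers]
= ((w^20 · w^20) · v^2) · v    [power of a power]
= (w^40 · v^2) · v    [product of powers]
= v^3·w^40    [product of powers]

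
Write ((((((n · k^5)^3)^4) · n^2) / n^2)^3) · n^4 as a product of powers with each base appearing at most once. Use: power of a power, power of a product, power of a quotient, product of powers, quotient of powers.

k^180·n^40

((((((n · k^5)^3)^4) · n^2) / n^2)^3) · n^4
= ((((((n · k^5)^3)^4) · n^2)^3) / ((n^2)^3)) · n^4    [power of a quotient]
= ((((((n · k^5)^3)^4)^3) · ((n^2)^3)) / ((n^2)^3)) · n^4    [power of a product]
= (((((n · k^5)^3)^12) · ((n^2)^3)) / ((n^2)^3)) · n^4    [power of a power]
= ((((n · k^5)^36) · ((n^2)^3)) / ((n^2)^3)) · n^4    [power of a power]
= ((((n^36) · ((k^5)^36)) · ((n^2)^3)) / ((n^2)^3)) · n^4    [power of a product]
= (((n^36 · k^180) · ((n^2)^3)) / ((n^2)^3)) · n^4    [power of a power]
= (((n^36 · k^180) · n^6) / ((n^2)^3)) · n^4    [power of a power]
= (((n^36 · k^180) · n^6) / n^6) · n^4    [power of a power]
= k^180·n^40    [quotient of powers; product of powers]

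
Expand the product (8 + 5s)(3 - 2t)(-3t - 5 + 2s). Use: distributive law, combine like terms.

(8 + 5s)(3 - 2t)(-3t - 5 + 2s)
= (24 - 16t + 15s - 10st)(-3t - 5 + 2s)    [distributive law]
= -72t - 120 + 48s + 48t^2 + 80t - 32st - 45st - 75s + 30s^2 + 30st^2 + 50st - 20s^2t    [distributive law]
= 8t - 120 - 27s + 48t^2 - 27st + 30s^2 + 30st^2 - 20s^2t    [combine like terms]

8t - 120 - 27s + 48t^2 - 27st + 30s^2 + 30st^2 - 20s^2t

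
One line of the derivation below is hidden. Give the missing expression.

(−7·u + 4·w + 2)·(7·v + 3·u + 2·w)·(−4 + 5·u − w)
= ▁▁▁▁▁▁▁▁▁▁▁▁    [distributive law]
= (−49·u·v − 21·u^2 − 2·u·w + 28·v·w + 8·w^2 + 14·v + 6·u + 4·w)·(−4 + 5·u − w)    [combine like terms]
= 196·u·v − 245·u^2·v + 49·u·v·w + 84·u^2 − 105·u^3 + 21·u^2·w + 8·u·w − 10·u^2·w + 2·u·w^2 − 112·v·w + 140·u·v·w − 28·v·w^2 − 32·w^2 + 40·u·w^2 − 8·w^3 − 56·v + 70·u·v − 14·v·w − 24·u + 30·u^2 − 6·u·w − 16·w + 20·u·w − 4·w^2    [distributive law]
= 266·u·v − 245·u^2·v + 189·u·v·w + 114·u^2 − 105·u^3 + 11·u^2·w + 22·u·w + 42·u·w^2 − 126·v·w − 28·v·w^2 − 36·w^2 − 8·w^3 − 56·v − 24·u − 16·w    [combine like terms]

Applying distributive law to the line above:

(−49·u·v − 21·u^2 − 14·u·w + 28·v·w + 12·u·w + 8·w^2 + 14·v + 6·u + 4·w)·(−4 + 5·u − w)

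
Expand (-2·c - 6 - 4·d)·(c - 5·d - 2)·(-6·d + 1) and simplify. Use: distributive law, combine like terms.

(-2·c - 6 - 4·d)·(c - 5·d - 2)·(-6·d + 1)
= (-2·c² + 10·c·d + 4·c - 6·c + 30·d + 12 - 4·c·d + 20·d² + 8·d)·(-6·d + 1)    [distributive law]
= (-2·c² + 6·c·d - 2·c + 38·d + 12 + 20·d²)·(-6·d + 1)    [combine like terms]
= 12·c²·d - 2·c² - 36·c·d² + 6·c·d + 12·c·d - 2·c - 228·d² + 38·d - 72·d + 12 - 120·d³ + 20·d²    [distributive law]
= 12·c²·d - 2·c² - 36·c·d² + 18·c·d - 2·c - 208·d² - 34·d + 12 - 120·d³    [combine like terms]

12·c²·d - 2·c² - 36·c·d² + 18·c·d - 2·c - 208·d² - 34·d + 12 - 120·d³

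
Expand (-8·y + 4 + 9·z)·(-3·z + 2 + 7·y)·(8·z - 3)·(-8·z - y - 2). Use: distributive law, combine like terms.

-5352·y·z^3 + 2888·y^2·z^2 - 201·y·z^2 - 283·y^2·z + 572·y·z - 300·y^2 + 96·y + 448·y^3·z - 168·y^3 - 600·z^3 - 626·z^2 + 100·z + 48 + 1728·z^4

(-8·y + 4 + 9·z)·(-3·z + 2 + 7·y)·(8·z - 3)·(-8·z - y - 2)
= (24·y·z - 16·y - 56·y^2 - 12·z + 8 + 28·y - 27·z^2 + 18·z + 63·y·z)·(8·z - 3)·(-8·z - y - 2)    [distributive law]
= (87·y·z + 12·y - 56·y^2 + 6·z + 8 - 27·z^2)·(8·z - 3)·(-8·z - y - 2)    [combine like terms]
= (696·y·z^2 - 261·y·z + 96·y·z - 36·y - 448·y^2·z + 168·y^2 + 48·z^2 - 18·z + 64·z - 24 - 216·z^3 + 81·z^2)·(-8·z - y - 2)    [distributive law]
= (696·y·z^2 - 165·y·z - 36·y - 448·y^2·z + 168·y^2 + 129·z^2 + 46·z - 24 - 216·z^3)·(-8·z - y - 2)    [combine like terms]
= -5568·y·z^3 - 696·y^2·z^2 - 1392·y·z^2 + 1320·y·z^2 + 165·y^2·z + 330·y·z + 288·y·z + 36·y^2 + 72·y + 3584·y^2·z^2 + 448·y^3·z + 896·y^2·z - 1344·y^2·z - 168·y^3 - 336·y^2 - 1032·z^3 - 129·y·z^2 - 258·z^2 - 368·z^2 - 46·y·z - 92·z + 192·z + 24·y + 48 + 1728·z^4 + 216·y·z^3 + 432·z^3    [distributive law]
= -5352·y·z^3 + 2888·y^2·z^2 - 201·y·z^2 - 283·y^2·z + 572·y·z - 300·y^2 + 96·y + 448·y^3·z - 168·y^3 - 600·z^3 - 626·z^2 + 100·z + 48 + 1728·z^4    [combine like terms]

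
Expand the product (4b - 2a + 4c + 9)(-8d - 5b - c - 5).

-32bd - 20b^2 - 24bc - 65b + 16ad + 10ab + 2ac + 10a - 32cd - 4c^2 - 29c - 72d - 45

(4b - 2a + 4c + 9)(-8d - 5b - c - 5)
= -32bd - 20b^2 - 4bc - 20b + 16ad + 10ab + 2ac + 10a - 32cd - 20bc - 4c^2 - 20c - 72d - 45b - 9c - 45    [distributive law]
= -32bd - 20b^2 - 24bc - 65b + 16ad + 10ab + 2ac + 10a - 32cd - 4c^2 - 29c - 72d - 45    [combine like terms]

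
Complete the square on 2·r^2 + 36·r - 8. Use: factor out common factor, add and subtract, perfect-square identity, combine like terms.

2(r + 9)^2 - 170

2·r^2 + 36·r - 8
= 2(r^2 + 18·r) - 8    [factor out 2 from the r-terms]
= 2(r^2 + 18·r + 81 - 81) - 8    [add and subtract 81 inside the bracket]
= 2(r + 9)^2 - 162 - 8    [perfect-square identity]
= 2(r + 9)^2 - 170    [combine constants]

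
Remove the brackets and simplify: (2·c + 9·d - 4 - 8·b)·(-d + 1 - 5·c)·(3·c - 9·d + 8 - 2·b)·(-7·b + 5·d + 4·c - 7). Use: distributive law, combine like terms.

(2·c + 9·d - 4 - 8·b)·(-d + 1 - 5·c)·(3·c - 9·d + 8 - 2·b)·(-7·b + 5·d + 4·c - 7)
= (-2·c·d + 2·c - 10·c^2 - 9·d^2 + 9·d - 45·c·d + 4·d - 4 + 20·c + 8·b·d - 8·b + 40·b·c)·(3·c - 9·d + 8 - 2·b)·(-7·b + 5·d + 4·c - 7)    [distributive law]
= (-47·c·d + 22·c - 10·c^2 - 9·d^2 + 13·d - 4 + 8·b·d - 8·b + 40·b·c)·(3·c - 9·d + 8 - 2·b)·(-7·b + 5·d + 4·c - 7)    [combine like terms]
= (-141·c^2·d + 423·c·d^2 - 376·c·d + 94·b·c·d + 66·c^2 - 198·c·d + 176·c - 44·b·c - 30·c^3 + 90·c^2·d - 80·c^2 + 20·b·c^2 - 27·c·d^2 + 81·d^3 - 72·d^2 + 18·b·d^2 + 39·c·d - 117·d^2 + 104·d - 26·b·d - 12·c + 36·d - 32 + 8·b + 24·b·c·d - 72·b·d^2 + 64·b·d - 16·b^2·d - 24·b·c + 72·b·d - 64·b + 16·b^2 + 120·b·c^2 - 360·b·c·d + 320·b·c - 80·b^2·c)·(-7·b + 5·d + 4·c - 7)    [distributive law]
= (-51·c^2·d + 396·c·d^2 - 535·c·d - 242·b·c·d - 14·c^2 + 164·c + 252·b·c - 30·c^3 + 140·b·c^2 + 81·d^3 - 189·d^2 - 54·b·d^2 + 140·d + 110·b·d - 32 - 56·b - 16·b^2·d + 16·b^2 - 80·b^2·c)·(-7·b + 5·d + 4·c - 7)    [combine like terms]
= 357·b·c^2·d - 255·c^2·d^2 - 204·c^3·d + 357·c^2·d - 2772·b·c·d^2 + 1980·c·d^3 + 1584·c^2·d^2 - 2772·c·d^2 + 3745·b·c·d - 2675·c·d^2 - 2140·c^2·d + 3745·c·d + 1694·b^2·c·d - 1210·b·c·d^2 - 968·b·c^2·d + 1694·b·c·d + 98·b·c^2 - 70·c^2·d - 56·c^3 + 98·c^2 - 1148·b·c + 820·c·d + 656·c^2 - 1148·c - 1764·b^2·c + 1260·b·c·d + 1008·b·c^2 - 1764·b·c + 210·b·c^3 - 150·c^3·d - 120·c^4 + 210·c^3 - 980·b^2·c^2 + 700·b·c^2·d + 560·b·c^3 - 980·b·c^2 - 567·b·d^3 + 405·d^4 + 324·c·d^3 - 567·d^3 + 1323·b·d^2 - 945·d^3 - 756·c·d^2 + 1323·d^2 + 378·b^2·d^2 - 270·b·d^3 - 216·b·c·d^2 + 378·b·d^2 - 980·b·d + 700·d^2 + 560·c·d - 980·d - 770·b^2·d + 550·b·d^2 + 440·b·c·d - 770·b·d + 224·b - 160·d - 128·c + 224 + 392·b^2 - 280·b·d - 224·b·c + 392·b + 112·b^3·d - 80·b^2·d^2 - 64·b^2·c·d + 112·b^2·d - 112·b^3 + 80·b^2·d + 64·b^2·c - 112·b^2 + 560·b^3·c - 400·b^2·c·d - 320·b^2·c^2 + 560·b^2·c    [distributive law]
= 89·b·c^2·d + 1329·c^2·d^2 - 354·c^3·d - 1853·c^2·d - 4198·b·c·d^2 + 2304·c·d^3 - 6203·c·d^2 + 7139·b·c·d + 5125·c·d + 1230·b^2·c·d + 126·b·c^2 + 154·c^3 + 754·c^2 - 3136·b·c - 1276·c - 1140·b^2·c + 770·b·c^3 - 120·c^4 - 1300·b^2·c^2 - 837·b·d^3 + 405·d^4 - 1512·d^3 + 2251·b·d^2 + 2023·d^2 + 298·b^2·d^2 - 2030·b·d - 1140·d - 578·b^2·d + 616·b + 224 + 280·b^2 + 112·b^3·d - 112·b^3 + 560·b^3·c    [combine like terms]

89·b·c^2·d + 1329·c^2·d^2 - 354·c^3·d - 1853·c^2·d - 4198·b·c·d^2 + 2304·c·d^3 - 6203·c·d^2 + 7139·b·c·d + 5125·c·d + 1230·b^2·c·d + 126·b·c^2 + 154·c^3 + 754·c^2 - 3136·b·c - 1276·c - 1140·b^2·c + 770·b·c^3 - 120·c^4 - 1300·b^2·c^2 - 837·b·d^3 + 405·d^4 - 1512·d^3 + 2251·b·d^2 + 2023·d^2 + 298·b^2·d^2 - 2030·b·d - 1140·d - 578·b^2·d + 616·b + 224 + 280·b^2 + 112·b^3·d - 112·b^3 + 560·b^3·c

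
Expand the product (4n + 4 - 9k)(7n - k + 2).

28n^2 - 67kn + 36n - 22k + 8 + 9k^2

(4n + 4 - 9k)(7n - k + 2)
= 28n^2 - 4kn + 8n + 28n - 4k + 8 - 63kn + 9k^2 - 18k    [distributive law]
= 28n^2 - 67kn + 36n - 22k + 8 + 9k^2    [combine like terms]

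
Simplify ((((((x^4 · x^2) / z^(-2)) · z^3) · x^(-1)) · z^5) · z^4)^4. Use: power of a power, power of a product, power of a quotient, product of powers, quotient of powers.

x^20z^56

((((((x^4 · x^2) / z^(-2)) · z^3) · x^(-1)) · z^5) · z^4)^4
= ((((((x^4 · x^2) / z^(-2)) · z^3) · x^(-1)) · z^5)^4) · ((z^4)^4)    [power of a product]
= ((((((x^4 · x^2) / z^(-2)) · z^3) · x^(-1))^4) · ((z^5)^4)) · ((z^4)^4)    [power of a product]
= ((((((x^4 · x^2) / z^(-2)) · z^3)^4) · ((x^(-1))^4)) · ((z^5)^4)) · ((z^4)^4)    [power of a product]
= ((((((x^4 · x^2) / z^(-2))^4) · ((z^3)^4)) · ((x^(-1))^4)) · ((z^5)^4)) · ((z^4)^4)    [power of a product]
= ((((((x^4 · x^2)^4) / ((z^(-2))^4)) · ((z^3)^4)) · ((x^(-1))^4)) · ((z^5)^4)) · ((z^4)^4)    [power of a quotient]
= (((((((x^4)^4) · ((x^2)^4)) / ((z^(-2))^4)) · ((z^3)^4)) · ((x^(-1))^4)) · ((z^5)^4)) · ((z^4)^4)    [power of a product]
= (((((x^16 · ((x^2)^4)) / ((z^(-2))^4)) · ((z^3)^4)) · ((x^(-1))^4)) · ((z^5)^4)) · ((z^4)^4)    [power of a power]
= (((((x^16 · x^8) / ((z^(-2))^4)) · ((z^3)^4)) · ((x^(-1))^4)) · ((z^5)^4)) · ((z^4)^4)    [power of a power]
= ((((x^24 / ((z^(-2))^4)) · ((z^3)^4)) · ((x^(-1))^4)) · ((z^5)^4)) · ((z^4)^4)    [product of powers]
= ((((x^24 / z^(-8)) · ((z^3)^4)) · ((x^(-1))^4)) · ((z^5)^4)) · ((z^4)^4)    [power of a power]
= ((((x^24 / z^(-8)) · z^12) · ((x^(-1))^4)) · ((z^5)^4)) · ((z^4)^4)    [power of a power]
= ((((x^24 / z^(-8)) · z^12) · x^(-4)) · ((z^5)^4)) · ((z^4)^4)    [power of a power]
= ((((x^24 / z^(-8)) · z^12) · x^(-4)) · z^20) · ((z^4)^4)    [power of a power]
= ((((x^24 / z^(-8)) · z^12) · x^(-4)) · z^20) · z^16    [power of a power]
= x^20z^56    [quotient of powers; product of powers]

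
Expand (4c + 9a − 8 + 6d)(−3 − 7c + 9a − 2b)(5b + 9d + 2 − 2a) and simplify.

(4c + 9a − 8 + 6d)(−3 − 7c + 9a − 2b)(5b + 9d + 2 − 2a)
= (−12c − 28c² + 36ac − 8bc − 27a − 63ac + 81a² − 18ab + 24 + 56c − 72a + 16b − 18d − 42cd + 54ad − 12bd)(5b + 9d + 2 − 2a)    [distributive law]
= (44c − 28c² − 27ac − 8bc − 99a + 81a² − 18ab + 24 + 16b − 18d − 42cd + 54ad − 12bd)(5b + 9d + 2 − 2a)    [combine like terms]
= 220bc + 396cd + 88c − 88ac − 140bc² − 252c²d − 56c² + 56ac² − 135abc − 243acd − 54ac + 54a²c − 40b²c − 72bcd − 16bc + 16abc − 495ab − 891ad − 198a + 198a² + 405a²b + 729a²d + 162a² − 162a³ − 90ab² − 162abd − 36ab + 36a²b + 120b + 216d + 48 − 48a + 80b² + 144bd + 32b − 32ab − 90bd − 162d² − 36d + 36ad − 210bcd − 378cd² − 84cd + 84acd + 270abd + 486ad² + 108ad − 108a²d − 60b²d − 108bd² − 24bd + 24abd    [distributive law]
= 204bc + 312cd + 88c − 142ac − 140bc² − 252c²d − 56c² + 56ac² − 119abc − 159acd + 54a²c − 40b²c − 282bcd − 563ab − 747ad − 246a + 360a² + 441a²b + 621a²d − 162a³ − 90ab² + 132abd + 152b + 180d + 48 + 80b² + 30bd − 162d² − 378cd² + 486ad² − 60b²d − 108bd²    [combine like terms]

204bc + 312cd + 88c − 142ac − 140bc² − 252c²d − 56c² + 56ac² − 119abc − 159acd + 54a²c − 40b²c − 282bcd − 563ab − 747ad − 246a + 360a² + 441a²b + 621a²d − 162a³ − 90ab² + 132abd + 152b + 180d + 48 + 80b² + 30bd − 162d² − 378cd² + 486ad² − 60b²d − 108bd²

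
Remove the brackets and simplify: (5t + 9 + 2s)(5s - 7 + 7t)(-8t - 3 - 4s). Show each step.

(5t + 9 + 2s)(5s - 7 + 7t)(-8t - 3 - 4s)
= (25st - 35t + 35t^2 + 45s - 63 + 63t + 10s^2 - 14s + 14st)(-8t - 3 - 4s)    [distributive law]
= (39st + 28t + 35t^2 + 31s - 63 + 10s^2)(-8t - 3 - 4s)    [combine like terms]
= -312st^2 - 117st - 156s^2t - 224t^2 - 84t - 112st - 280t^3 - 105t^2 - 140st^2 - 248st - 93s - 124s^2 + 504t + 189 + 252s - 80s^2t - 30s^2 - 40s^3    [distributive law]
= -452st^2 - 477st - 236s^2t - 329t^2 + 420t - 280t^3 + 159s - 154s^2 + 189 - 40s^3    [combine like terms]

-452st^2 - 477st - 236s^2t - 329t^2 + 420t - 280t^3 + 159s - 154s^2 + 189 - 40s^3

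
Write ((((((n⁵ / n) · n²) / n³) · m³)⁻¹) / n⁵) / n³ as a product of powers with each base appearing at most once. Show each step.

((((((n⁵ / n) · n²) / n³) · m³)⁻¹) / n⁵) / n³
= ((((((n⁵ / n) · n²) / n³)⁻¹) · ((m³)⁻¹)) / n⁵) / n³    [power of a product]
= ((((((n⁵ / n) · n²)⁻¹) / ((n³)⁻¹)) · ((m³)⁻¹)) / n⁵) / n³    [power of a quotient]
= ((((((n⁵ / n)⁻¹) · ((n²)⁻¹)) / ((n³)⁻¹)) · ((m³)⁻¹)) / n⁵) / n³    [power of a product]
= (((((((n⁵)⁻¹) / (n⁻¹)) · ((n²)⁻¹)) / ((n³)⁻¹)) · ((m³)⁻¹)) / n⁵) / n³    [power of a quotient]
= (((((n⁻⁵ / (n⁻¹)) · ((n²)⁻¹)) / ((n³)⁻¹)) · ((m³)⁻¹)) / n⁵) / n³    [power of a power]
= ((((n⁻⁴ · ((n²)⁻¹)) / ((n³)⁻¹)) · ((m³)⁻¹)) / n⁵) / n³    [quotient of powers]
= ((((n⁻⁴ · n⁻²) / ((n³)⁻¹)) · ((m³)⁻¹)) / n⁵) / n³    [power of a power]
= (((n⁻⁶ / ((n³)⁻¹)) · ((m³)⁻¹)) / n⁵) / n³    [product of powers]
= (((n⁻⁶ / n⁻³) · ((m³)⁻¹)) / n⁵) / n³    [power of a power]
= ((n⁻³ · ((m³)⁻¹)) / n⁵) / n³    [quotient of powers]
= ((n⁻³ · m⁻³) / n⁵) / n³    [power of a power]
= m⁻³n⁻¹¹    [quotient of powers; product of powers]

m⁻³n⁻¹¹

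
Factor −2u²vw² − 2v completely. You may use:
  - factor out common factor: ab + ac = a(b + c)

−2u²vw² − 2v
= 2(−u²vw² − v)    [factor out 2]
= 2v(−u²w² − 1)    [factor out v]

2v(−u²w² − 1)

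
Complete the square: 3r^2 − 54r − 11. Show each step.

3(r − 9)^2 − 254

3r^2 − 54r − 11
= 3(r^2 − 18r) − 11    [factor out 3 from the r-terms]
= 3(r^2 − 18r + 81 − 81) − 11    [add and subtract 81 inside the bracket]
= 3(r − 9)^2 − 243 − 11    [perfect-square identity]
= 3(r − 9)^2 − 254    [combine constants]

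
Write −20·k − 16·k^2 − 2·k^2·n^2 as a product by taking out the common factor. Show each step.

2·k(−10 − 8·k − k·n^2)

−20·k − 16·k^2 − 2·k^2·n^2
= 2(−10·k − 8·k^2 − k^2·n^2)    [factor out 2]
= 2·k(−10 − 8·k − k·n^2)    [factor out k]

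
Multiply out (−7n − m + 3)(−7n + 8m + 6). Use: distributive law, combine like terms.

49n^2 − 49mn − 63n − 8m^2 + 18m + 18

(−7n − m + 3)(−7n + 8m + 6)
= 49n^2 − 56mn − 42n + 7mn − 8m^2 − 6m − 21n + 24m + 18    [distributive law]
= 49n^2 − 49mn − 63n − 8m^2 + 18m + 18    [combine like terms]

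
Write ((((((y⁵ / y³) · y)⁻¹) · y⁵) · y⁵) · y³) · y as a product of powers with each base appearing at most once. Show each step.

y¹¹

((((((y⁵ / y³) · y)⁻¹) · y⁵) · y⁵) · y³) · y
= ((((((y⁵ / y³)⁻¹) · (y⁻¹)) · y⁵) · y⁵) · y³) · y    [power of a product]
= (((((((y⁵)⁻¹) / ((y³)⁻¹)) · (y⁻¹)) · y⁵) · y⁵) · y³) · y    [power of a quotient]
= (((((y⁻⁵ / ((y³)⁻¹)) · (y⁻¹)) · y⁵) · y⁵) · y³) · y    [power of a power]
= (((((y⁻⁵ / y⁻³) · (y⁻¹)) · y⁵) · y⁵) · y³) · y    [power of a power]
= ((((y⁻² · (y⁻¹)) · y⁵) · y⁵) · y³) · y    [quotient of powers]
= (((y⁻³ · y⁵) · y⁵) · y³) · y    [product of powers]
= ((y² · y⁵) · y³) · y    [product of powers]
= (y⁷ · y³) · y    [product of powers]
= y¹⁰ · y    [product of powers]
= y¹¹    [product of powers]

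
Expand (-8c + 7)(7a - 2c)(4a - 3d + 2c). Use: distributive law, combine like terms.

-224a^2c + 168acd - 48ac^2 - 48c^2d + 32c^3 + 196a^2 - 147ad + 42ac + 42cd - 28c^2

(-8c + 7)(7a - 2c)(4a - 3d + 2c)
= (-56ac + 16c^2 + 49a - 14c)(4a - 3d + 2c)    [distributive law]
= -224a^2c + 168acd - 112ac^2 + 64ac^2 - 48c^2d + 32c^3 + 196a^2 - 147ad + 98ac - 56ac + 42cd - 28c^2    [distributive law]
= -224a^2c + 168acd - 48ac^2 - 48c^2d + 32c^3 + 196a^2 - 147ad + 42ac + 42cd - 28c^2    [combine like terms]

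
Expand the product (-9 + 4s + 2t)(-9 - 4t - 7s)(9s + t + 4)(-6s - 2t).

(-9 + 4s + 2t)(-9 - 4t - 7s)(9s + t + 4)(-6s - 2t)
= (81 + 36t + 63s - 36s - 16st - 28s^2 - 18t - 8t^2 - 14st)(9s + t + 4)(-6s - 2t)    [distributive law]
= (81 + 18t + 27s - 30st - 28s^2 - 8t^2)(9s + t + 4)(-6s - 2t)    [combine like terms]
= (729s + 81t + 324 + 162st + 18t^2 + 72t + 243s^2 + 27st + 108s - 270s^2t - 30st^2 - 120st - 252s^3 - 28s^2t - 112s^2 - 72st^2 - 8t^3 - 32t^2)(-6s - 2t)    [distributive law]
= (837s + 153t + 324 + 69st - 14t^2 + 131s^2 - 298s^2t - 102st^2 - 252s^3 - 8t^3)(-6s - 2t)    [combine like terms]
= -5022s^2 - 1674st - 918st - 306t^2 - 1944s - 648t - 414s^2t - 138st^2 + 84st^2 + 28t^3 - 786s^3 - 262s^2t + 1788s^3t + 596s^2t^2 + 612s^2t^2 + 204st^3 + 1512s^4 + 504s^3t + 48st^3 + 16t^4    [distributive law]
= -5022s^2 - 2592st - 306t^2 - 1944s - 648t - 676s^2t - 54st^2 + 28t^3 - 786s^3 + 2292s^3t + 1208s^2t^2 + 252st^3 + 1512s^4 + 16t^4    [combine like terms]

-5022s^2 - 2592st - 306t^2 - 1944s - 648t - 676s^2t - 54st^2 + 28t^3 - 786s^3 + 2292s^3t + 1208s^2t^2 + 252st^3 + 1512s^4 + 16t^4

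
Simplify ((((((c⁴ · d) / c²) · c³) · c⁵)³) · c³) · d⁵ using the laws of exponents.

((((((c⁴ · d) / c²) · c³) · c⁵)³) · c³) · d⁵
= ((((((c⁴ · d) / c²) · c³)³) · ((c⁵)³)) · c³) · d⁵    [power of a product]
= ((((((c⁴ · d) / c²)³) · ((c³)³)) · ((c⁵)³)) · c³) · d⁵    [power of a product]
= ((((((c⁴ · d)³) / ((c²)³)) · ((c³)³)) · ((c⁵)³)) · c³) · d⁵    [power of a quotient]
= (((((((c⁴)³) · (d³)) / ((c²)³)) · ((c³)³)) · ((c⁵)³)) · c³) · d⁵    [power of a product]
= (((((c¹² · (d³)) / ((c²)³)) · ((c³)³)) · ((c⁵)³)) · c³) · d⁵    [power of a power]
= (((((c¹² · d³) / c⁶) · ((c³)³)) · ((c⁵)³)) · c³) · d⁵    [power of a power]
= (((((c¹² · d³) / c⁶) · c⁹) · ((c⁵)³)) · c³) · d⁵    [power of a power]
= (((((c¹² · d³) / c⁶) · c⁹) · c¹⁵) · c³) · d⁵    [power of a power]
= c³³·d⁸    [quotient of powers; product of powers]

c³³·d⁸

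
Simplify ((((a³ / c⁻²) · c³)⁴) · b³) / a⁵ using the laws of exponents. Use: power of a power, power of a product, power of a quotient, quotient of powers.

((((a³ / c⁻²) · c³)⁴) · b³) / a⁵
= ((((a³ / c⁻²)⁴) · ((c³)⁴)) · b³) / a⁵    [power of a product]
= (((((a³)⁴) / ((c⁻²)⁴)) · ((c³)⁴)) · b³) / a⁵    [power of a quotient]
= (((a¹² / ((c⁻²)⁴)) · ((c³)⁴)) · b³) / a⁵    [power of a power]
= (((a¹² / c⁻⁸) · ((c³)⁴)) · b³) / a⁵    [power of a power]
= (((a¹² / c⁻⁸) · c¹²) · b³) / a⁵    [power of a power]
= a⁷b³c²⁰    [quotient of powers]

a⁷b³c²⁰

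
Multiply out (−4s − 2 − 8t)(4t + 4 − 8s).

48st + 32s² − 40t − 8 − 32t²

(−4s − 2 − 8t)(4t + 4 − 8s)
= −16st − 16s + 32s² − 8t − 8 + 16s − 32t² − 32t + 64st    [distributive law]
= 48st + 32s² − 40t − 8 − 32t²    [combine like terms]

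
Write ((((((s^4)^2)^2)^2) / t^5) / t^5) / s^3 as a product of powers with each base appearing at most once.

s^29·t^(-10)

((((((s^4)^2)^2)^2) / t^5) / t^5) / s^3
= (((((s^4)^2)^4) / t^5) / t^5) / s^3    [power of a power]
= ((((s^4)^8) / t^5) / t^5) / s^3    [power of a power]
= ((s^32 / t^5) / t^5) / s^3    [power of a power]
= s^29·t^(-10)    [quotient of powers; product of powers]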